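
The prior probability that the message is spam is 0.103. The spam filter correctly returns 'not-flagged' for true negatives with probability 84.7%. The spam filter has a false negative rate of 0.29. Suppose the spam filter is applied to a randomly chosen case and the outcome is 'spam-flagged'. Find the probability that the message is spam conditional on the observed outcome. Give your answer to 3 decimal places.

Write H for 'the message is spam'. Prior odds H:¬H = 0.103/0.897 = 0.11483. For the 'spam-flagged' outcome, the likelihood ratio is 0.71/0.153 = 4.6405.
Posterior odds = 0.11483 × 4.6405 = 0.53286, so P(H|E) = 0.53286/(1+0.53286) = 0.348.

P(H | E) ≈ 0.348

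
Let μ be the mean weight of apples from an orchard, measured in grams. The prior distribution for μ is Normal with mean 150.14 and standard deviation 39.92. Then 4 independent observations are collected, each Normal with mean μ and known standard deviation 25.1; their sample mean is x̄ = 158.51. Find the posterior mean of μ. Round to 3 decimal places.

Posterior mean ≈ 157.757

Prior precision 1/τ₀² = 1/39.92² = 0.00062751; data precision n/σ² = 4/25.1² = 0.00634911.
Posterior precision = 0.00062751 + 0.00634911 = 0.00697661.
Posterior mean = (0.00062751·150.14 + 0.00634911·158.51) / 0.00697661 = 157.757.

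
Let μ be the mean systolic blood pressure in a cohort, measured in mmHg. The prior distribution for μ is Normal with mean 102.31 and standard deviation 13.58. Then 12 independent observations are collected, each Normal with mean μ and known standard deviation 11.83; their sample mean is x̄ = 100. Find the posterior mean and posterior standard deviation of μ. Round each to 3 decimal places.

Posterior mean ≈ 100.137; posterior SD ≈ 3.312

Prior precision 1/τ₀² = 1/13.58² = 0.00542251; data precision n/σ² = 12/11.83² = 0.0857456.
Posterior precision = 0.00542251 + 0.0857456 = 0.0911681, giving posterior SD = 1/√0.0911681 = 3.312.
Posterior mean = (0.00542251·102.31 + 0.0857456·100) / 0.0911681 = 100.137.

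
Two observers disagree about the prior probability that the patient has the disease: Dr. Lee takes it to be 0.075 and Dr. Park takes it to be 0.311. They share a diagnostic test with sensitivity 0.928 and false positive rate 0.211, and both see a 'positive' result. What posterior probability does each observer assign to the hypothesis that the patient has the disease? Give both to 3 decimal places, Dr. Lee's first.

P('+'|H) = 0.928, P('+'|¬H) = 0.211.
Dr. Lee: numerator 0.928·0.075 = 0.069600; evidence = 0.069600+0.211·0.925 = 0.26477; posterior = 0.263.
Dr. Park: numerator 0.928·0.311 = 0.28861; evidence = 0.28861+0.211·0.689 = 0.43399; posterior = 0.665.

Dr. Lee: 0.263; Dr. Park: 0.665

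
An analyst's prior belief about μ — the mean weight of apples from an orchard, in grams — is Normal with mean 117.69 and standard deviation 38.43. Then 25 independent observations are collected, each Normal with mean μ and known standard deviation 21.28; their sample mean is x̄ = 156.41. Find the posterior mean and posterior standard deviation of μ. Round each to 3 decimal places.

Posterior mean ≈ 155.941; posterior SD ≈ 4.230

With known σ, the Normal prior is conjugate. Weight on the data is w = (n/σ²)/(n/σ² + 1/τ₀²) = 0.0552073/(0.0552073+0.00067711) = 0.98788.
Posterior mean = w·x̄ + (1−w)·μ₀ = 0.98788·156.41 + 0.012116·117.69 = 155.941. Posterior variance = 1/(0.0552073+0.00067711) = 17.8941, so SD = 4.230.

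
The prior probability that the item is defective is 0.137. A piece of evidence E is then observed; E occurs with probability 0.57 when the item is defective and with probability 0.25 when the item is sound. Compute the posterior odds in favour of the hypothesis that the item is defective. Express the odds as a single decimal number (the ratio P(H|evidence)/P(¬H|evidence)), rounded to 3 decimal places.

Posterior odds ≈ 0.362

Prior odds = 0.137/(1−0.137) = 0.15875. In log-odds, ln(0.15875) = -1.8404.
Add log likelihood ratio: ln(2.2800) = 0.82418.
Posterior log-odds = -1.0163, so posterior odds = exp(-1.0163) = 0.36195.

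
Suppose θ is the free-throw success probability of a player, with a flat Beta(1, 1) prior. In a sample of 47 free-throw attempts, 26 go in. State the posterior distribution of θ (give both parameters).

The binomial likelihood is conjugate to the Beta prior: with 26 successes and 21 failures, the posterior is Beta(1+26, 1+21) = Beta(27, 22).

Posterior: Beta(27, 22)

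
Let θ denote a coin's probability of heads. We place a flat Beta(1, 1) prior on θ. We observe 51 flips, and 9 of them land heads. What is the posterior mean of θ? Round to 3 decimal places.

Observing 9 successes and 42 failures updates Beta(1, 1) by adding the success and failure counts to the two shape parameters: α = 1+9 = 10, β = 1+42 = 43.
Posterior mean = α/(α+β) = 10/53 = 0.189.

Posterior mean ≈ 0.189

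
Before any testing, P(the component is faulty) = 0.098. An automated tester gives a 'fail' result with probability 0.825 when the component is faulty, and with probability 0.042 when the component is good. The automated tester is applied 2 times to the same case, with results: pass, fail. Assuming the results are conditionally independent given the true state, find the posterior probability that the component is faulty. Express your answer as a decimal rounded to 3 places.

Posterior P(H) ≈ 0.280

With H the event that the component is faulty, the joint likelihood of the observed sequence is P(data|H) = 0.175·0.825 = 0.14437 and P(data|¬H) = 0.958·0.042 = 0.040236.
Bayes: P(H|data) = 0.098·0.14437 / (0.098·0.14437 + 0.902·0.040236) = 0.014149/0.050442 = 0.2805.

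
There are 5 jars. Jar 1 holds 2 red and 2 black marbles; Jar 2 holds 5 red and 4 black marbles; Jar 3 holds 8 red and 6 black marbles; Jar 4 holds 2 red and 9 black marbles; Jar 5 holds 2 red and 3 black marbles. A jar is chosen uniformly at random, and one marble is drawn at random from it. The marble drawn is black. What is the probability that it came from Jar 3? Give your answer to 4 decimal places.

P(black|Jar 1) = 0.5; P(black|Jar 2) = 0.4444; P(black|Jar 3) = 0.4286; P(black|Jar 4) = 0.8182; P(black|Jar 5) = 0.6.
Prior × likelihood for each source: 0.2·0.5=0.1000, 0.2·0.4444=0.08889, 0.2·0.4286=0.08571, 0.2·0.8182=0.1636, 0.2·0.6=0.1200. Summing gives P(black) = 0.55824.
P(Jar 3 | black) = 0.08571 / 0.55824 = 0.1535.

Posterior probability ≈ 0.1535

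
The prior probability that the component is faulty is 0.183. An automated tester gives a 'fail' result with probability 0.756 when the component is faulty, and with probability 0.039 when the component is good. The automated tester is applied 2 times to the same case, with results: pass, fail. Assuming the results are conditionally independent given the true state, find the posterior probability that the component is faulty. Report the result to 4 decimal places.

Posterior P(H) ≈ 0.5244

With H the event that the component is faulty, the joint likelihood of the observed sequence is P(data|H) = 0.244·0.756 = 0.18446 and P(data|¬H) = 0.961·0.039 = 0.037479.
Bayes: P(H|data) = 0.183·0.18446 / (0.183·0.18446 + 0.817·0.037479) = 0.033757/0.064377 = 0.5244.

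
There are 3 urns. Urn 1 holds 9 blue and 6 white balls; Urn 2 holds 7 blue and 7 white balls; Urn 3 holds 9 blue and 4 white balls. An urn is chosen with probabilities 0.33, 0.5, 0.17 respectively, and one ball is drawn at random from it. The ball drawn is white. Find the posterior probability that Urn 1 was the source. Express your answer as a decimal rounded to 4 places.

Posterior probability ≈ 0.3039

P(white|Urn 1) = 0.4; P(white|Urn 2) = 0.5; P(white|Urn 3) = 0.3077.
Prior × likelihood for each source: 0.33·0.4=0.1320, 0.5·0.5=0.2500, 0.17·0.3077=0.05231. Summing gives P(white) = 0.43431.
P(Urn 1 | white) = 0.1320 / 0.43431 = 0.3039.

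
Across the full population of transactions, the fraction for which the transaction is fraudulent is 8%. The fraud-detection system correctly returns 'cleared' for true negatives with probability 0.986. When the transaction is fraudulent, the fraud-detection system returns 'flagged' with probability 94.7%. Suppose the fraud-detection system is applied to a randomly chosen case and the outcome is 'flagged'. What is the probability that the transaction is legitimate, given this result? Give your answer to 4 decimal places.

Let H be the event that the transaction is fraudulent. P(H) = 0.08, so P(¬H) = 0.92. With E the 'flagged' result, P(E|H) = 0.947 and P(E|¬H) = 0.014.
P(E) = 0.947·0.08 + 0.014·0.92 = 0.075760 + 0.012880 = 0.088640.
By Bayes' theorem, P(H|E) = 0.075760 / 0.088640 = 0.8547. Hence P(¬H|E) = 1 − 0.8547 = 0.1453.

P(¬H | E) ≈ 0.1453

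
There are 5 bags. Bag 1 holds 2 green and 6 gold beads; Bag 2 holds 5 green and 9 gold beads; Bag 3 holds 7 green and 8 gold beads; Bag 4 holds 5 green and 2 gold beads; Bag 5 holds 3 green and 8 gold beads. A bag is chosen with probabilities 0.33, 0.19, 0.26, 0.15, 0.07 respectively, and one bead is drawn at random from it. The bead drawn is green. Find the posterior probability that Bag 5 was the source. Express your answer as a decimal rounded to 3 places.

Posterior probability ≈ 0.048

P(green|Bag 1) = 0.25; P(green|Bag 2) = 0.3571; P(green|Bag 3) = 0.4667; P(green|Bag 4) = 0.7143; P(green|Bag 5) = 0.2727.
Prior × likelihood for each source: 0.33·0.25=0.08250, 0.19·0.3571=0.06786, 0.26·0.4667=0.1213, 0.15·0.7143=0.1071, 0.07·0.2727=0.01909. Summing gives P(green) = 0.39792.
P(Bag 5 | green) = 0.01909 / 0.39792 = 0.048.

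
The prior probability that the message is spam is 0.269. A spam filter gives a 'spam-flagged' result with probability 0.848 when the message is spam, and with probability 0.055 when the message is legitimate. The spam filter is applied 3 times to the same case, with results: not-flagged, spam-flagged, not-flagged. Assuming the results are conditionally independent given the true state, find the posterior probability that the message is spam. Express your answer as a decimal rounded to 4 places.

Posterior P(H) ≈ 0.1280

With H the event that the message is spam, the joint likelihood of the observed sequence is P(data|H) = 0.152·0.848·0.152 = 0.019592 and P(data|¬H) = 0.945·0.055·0.945 = 0.049116.
Bayes: P(H|data) = 0.269·0.019592 / (0.269·0.019592 + 0.731·0.049116) = 0.0052703/0.041174 = 0.1280.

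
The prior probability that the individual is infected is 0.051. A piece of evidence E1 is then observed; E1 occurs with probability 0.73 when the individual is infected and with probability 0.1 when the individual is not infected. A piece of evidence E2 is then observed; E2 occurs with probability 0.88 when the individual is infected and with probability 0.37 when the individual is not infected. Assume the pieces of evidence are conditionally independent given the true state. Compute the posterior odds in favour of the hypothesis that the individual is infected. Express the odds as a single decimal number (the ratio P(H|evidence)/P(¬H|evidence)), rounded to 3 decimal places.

Posterior odds ≈ 0.933

Prior odds = 0.051/(1−0.051) = 0.053741. In log-odds, ln(0.053741) = -2.9236.
Add log likelihood ratios: ln(7.3000) + ln(2.3784) = 2.8543.
Posterior log-odds = -0.069290, so posterior odds = exp(-0.069290) = 0.93306.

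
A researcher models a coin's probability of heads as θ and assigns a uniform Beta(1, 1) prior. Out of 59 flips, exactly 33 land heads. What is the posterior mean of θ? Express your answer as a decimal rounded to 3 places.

The binomial likelihood is conjugate to the Beta prior: with 33 successes and 26 failures, the posterior is Beta(1+33, 1+26) = Beta(34, 27).
E[θ | data] = 34/(34+27) = 0.557.

Posterior mean ≈ 0.557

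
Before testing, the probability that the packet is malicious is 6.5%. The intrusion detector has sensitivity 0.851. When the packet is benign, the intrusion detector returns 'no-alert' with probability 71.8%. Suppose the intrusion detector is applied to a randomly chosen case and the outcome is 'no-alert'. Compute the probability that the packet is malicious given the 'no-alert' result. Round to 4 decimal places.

P(H | E) ≈ 0.0142

Let H be the event that the packet is malicious. P(H) = 0.065, so P(¬H) = 0.935. With E the 'no-alert' result, P(E|H) = 0.149 and P(E|¬H) = 0.718.
P(E) = 0.149·0.065 + 0.718·0.935 = 0.0096850 + 0.67133 = 0.68101.
By Bayes' theorem, P(H|E) = 0.0096850 / 0.68101 = 0.0142.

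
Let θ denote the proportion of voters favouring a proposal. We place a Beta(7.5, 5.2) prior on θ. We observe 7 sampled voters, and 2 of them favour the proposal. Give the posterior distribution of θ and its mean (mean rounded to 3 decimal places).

Posterior: Beta(9.5, 10.2); mean ≈ 0.482

Observing 2 successes and 5 failures updates Beta(7.5, 5.2) by adding the success and failure counts to the two shape parameters: α = 7.5+2 = 9.5, β = 5.2+5 = 10.2.
E[θ | data] = 9.5/(9.5+10.2) = 0.482.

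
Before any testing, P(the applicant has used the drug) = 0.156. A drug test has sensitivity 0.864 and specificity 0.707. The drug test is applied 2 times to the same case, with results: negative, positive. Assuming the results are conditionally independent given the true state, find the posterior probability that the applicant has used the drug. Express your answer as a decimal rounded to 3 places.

With H the event that the applicant has used the drug, the joint likelihood of the observed sequence is P(data|H) = 0.136·0.864 = 0.11750 and P(data|¬H) = 0.707·0.293 = 0.20715.
Bayes: P(H|data) = 0.156·0.11750 / (0.156·0.11750 + 0.844·0.20715) = 0.018331/0.19317 = 0.0949.

Posterior P(H) ≈ 0.095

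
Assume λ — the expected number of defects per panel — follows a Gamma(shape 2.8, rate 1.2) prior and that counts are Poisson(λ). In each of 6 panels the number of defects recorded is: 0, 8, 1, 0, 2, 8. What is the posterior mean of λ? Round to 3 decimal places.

Posterior mean ≈ 3.028

The Poisson likelihood adds the total count to the shape and the number of exposure periods to the rate. Here ∑xᵢ = 19 and n = 6, so shape 2.8→21.8 and rate 1.2→7.2.
Posterior mean = shape/rate = 21.8/7.2 = 3.028.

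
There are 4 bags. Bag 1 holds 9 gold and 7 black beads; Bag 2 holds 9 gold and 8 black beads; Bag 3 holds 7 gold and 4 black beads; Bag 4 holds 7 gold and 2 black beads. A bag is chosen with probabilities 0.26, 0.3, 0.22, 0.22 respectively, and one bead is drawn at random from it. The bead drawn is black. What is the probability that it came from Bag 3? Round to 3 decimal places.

P(black|Bag 1) = 0.4375; P(black|Bag 2) = 0.4706; P(black|Bag 3) = 0.3636; P(black|Bag 4) = 0.2222.
Prior × likelihood for each source: 0.26·0.4375=0.1138, 0.3·0.4706=0.1412, 0.22·0.3636=0.08000, 0.22·0.2222=0.04889. Summing gives P(black) = 0.38382.
P(Bag 3 | black) = 0.08000 / 0.38382 = 0.208.

Posterior probability ≈ 0.208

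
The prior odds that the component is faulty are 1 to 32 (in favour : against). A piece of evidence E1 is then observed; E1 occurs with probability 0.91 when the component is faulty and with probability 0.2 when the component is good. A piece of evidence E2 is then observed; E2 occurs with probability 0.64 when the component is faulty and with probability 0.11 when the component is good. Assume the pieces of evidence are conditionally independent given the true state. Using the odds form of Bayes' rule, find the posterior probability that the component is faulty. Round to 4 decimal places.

Prior odds = 1/32 = 0.031250.
Likelihood ratio for E1 = 0.91/0.2 = 4.5500.
Likelihood ratio for E2 = 0.64/0.11 = 5.8182.
Posterior odds = prior odds × LR₁ × LR₂ = 0.82727.
Posterior probability = odds/(1+odds) = 0.82727/1.8273 = 0.4527.

Posterior probability ≈ 0.4527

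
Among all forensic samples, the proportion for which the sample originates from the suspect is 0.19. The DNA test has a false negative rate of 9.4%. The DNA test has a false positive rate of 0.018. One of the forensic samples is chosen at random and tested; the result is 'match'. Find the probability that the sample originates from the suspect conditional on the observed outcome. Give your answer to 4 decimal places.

Let H be the event that the sample originates from the suspect. P(H) = 0.19, so P(¬H) = 0.81. With E the 'match' result, P(E|H) = 0.906 and P(E|¬H) = 0.018.
P(E) = 0.906·0.19 + 0.018·0.81 = 0.17214 + 0.014580 = 0.18672.
By Bayes' theorem, P(H|E) = 0.17214 / 0.18672 = 0.9219.

P(H | E) ≈ 0.9219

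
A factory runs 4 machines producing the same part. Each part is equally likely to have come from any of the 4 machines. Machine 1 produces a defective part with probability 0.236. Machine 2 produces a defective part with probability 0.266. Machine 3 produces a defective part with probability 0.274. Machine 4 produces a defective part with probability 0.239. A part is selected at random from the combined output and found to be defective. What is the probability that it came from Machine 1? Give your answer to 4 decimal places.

Tabulate prior·likelihood by source: [1] prior 0.25, lik 0.236, product 0.05900; [2] prior 0.25, lik 0.266, product 0.06650; [3] prior 0.25, lik 0.274, product 0.06850; [4] prior 0.25, lik 0.239, product 0.05975.
Normalizing constant = 0.25375; the posterior for Machine 1 is its product over the sum, 0.05900/0.25375 = 0.2325.

Posterior probability ≈ 0.2325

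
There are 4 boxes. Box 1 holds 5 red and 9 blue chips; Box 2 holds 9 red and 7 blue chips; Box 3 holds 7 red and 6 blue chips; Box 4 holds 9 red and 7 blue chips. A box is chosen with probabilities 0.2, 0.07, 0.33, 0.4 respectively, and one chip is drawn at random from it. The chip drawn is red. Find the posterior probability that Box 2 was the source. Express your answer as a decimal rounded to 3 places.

Tabulate prior·likelihood by source: [1] prior 0.2, lik 0.3571, product 0.07143; [2] prior 0.07, lik 0.5625, product 0.03938; [3] prior 0.33, lik 0.5385, product 0.1777; [4] prior 0.4, lik 0.5625, product 0.2250.
Normalizing constant = 0.51350; the posterior for Box 2 is its product over the sum, 0.03938/0.51350 = 0.077.

Posterior probability ≈ 0.077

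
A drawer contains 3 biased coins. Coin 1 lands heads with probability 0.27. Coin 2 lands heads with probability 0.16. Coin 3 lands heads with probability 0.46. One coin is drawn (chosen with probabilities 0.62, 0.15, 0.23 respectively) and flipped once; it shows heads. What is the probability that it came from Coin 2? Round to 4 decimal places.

Tabulate prior·likelihood by source: [1] prior 0.62, lik 0.27, product 0.1674; [2] prior 0.15, lik 0.16, product 0.02400; [3] prior 0.23, lik 0.46, product 0.1058.
Normalizing constant = 0.29720; the posterior for Coin 2 is its product over the sum, 0.02400/0.29720 = 0.0808.

Posterior probability ≈ 0.0808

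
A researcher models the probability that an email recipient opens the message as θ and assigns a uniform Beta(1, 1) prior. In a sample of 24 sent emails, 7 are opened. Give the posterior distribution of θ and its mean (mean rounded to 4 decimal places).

Posterior: Beta(8, 18); mean ≈ 0.3077

Observing 7 successes and 17 failures updates Beta(1, 1) by adding the success and failure counts to the two shape parameters: α = 1+7 = 8, β = 1+17 = 18.
Posterior mean = α/(α+β) = 8/26 = 0.3077.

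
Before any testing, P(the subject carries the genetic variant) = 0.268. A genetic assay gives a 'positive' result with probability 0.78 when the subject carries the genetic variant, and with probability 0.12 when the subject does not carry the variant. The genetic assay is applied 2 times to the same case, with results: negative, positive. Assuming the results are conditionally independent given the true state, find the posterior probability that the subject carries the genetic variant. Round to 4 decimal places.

Posterior P(H) ≈ 0.3730

Let H be the event that the subject carries the genetic variant; start with P(H) = 0.268. P('positive'|H) = 0.78, P('positive'|¬H) = 0.12.
Update on result 1 ('negative'): P(H) ← 0.22·0.2680 / (0.22·0.2680 + 0.88·0.7320) = 0.058960/0.70312 = 0.0839.
Update on result 2 ('positive'): P(H) ← 0.78·0.0839 / (0.78·0.0839 + 0.12·0.9161) = 0.065407/0.17534 = 0.3730.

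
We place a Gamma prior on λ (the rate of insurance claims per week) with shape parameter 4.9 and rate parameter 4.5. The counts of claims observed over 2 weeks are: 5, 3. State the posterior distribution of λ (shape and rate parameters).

The Poisson likelihood adds the total count to the shape and the number of exposure periods to the rate. Here ∑xᵢ = 8 and n = 2, so shape 4.9→12.9 and rate 4.5→6.5.

Posterior: Gamma(shape=12.9, rate=6.5)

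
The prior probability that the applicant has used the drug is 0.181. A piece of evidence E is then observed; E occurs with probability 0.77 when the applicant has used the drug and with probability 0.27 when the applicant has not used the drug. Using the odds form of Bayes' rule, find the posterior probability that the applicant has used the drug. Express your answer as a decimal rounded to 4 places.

Posterior probability ≈ 0.3866

Prior odds = 0.181/(1−0.181) = 0.22100. In log-odds, ln(0.22100) = -1.5096.
Add log likelihood ratio: ln(2.8519) = 1.0480.
Posterior log-odds = -0.46162, so posterior odds = exp(-0.46162) = 0.63026. Converting, P(H|E) = 0.63026/1.6303 = 0.3866.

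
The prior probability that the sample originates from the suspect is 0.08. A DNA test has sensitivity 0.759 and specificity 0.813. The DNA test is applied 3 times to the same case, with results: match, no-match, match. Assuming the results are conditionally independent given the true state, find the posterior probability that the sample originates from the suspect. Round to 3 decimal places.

Posterior P(H) ≈ 0.298

With H the event that the sample originates from the suspect, the joint likelihood of the observed sequence is P(data|H) = 0.759·0.241·0.759 = 0.13884 and P(data|¬H) = 0.187·0.813·0.187 = 0.028430.
Bayes: P(H|data) = 0.08·0.13884 / (0.08·0.13884 + 0.92·0.028430) = 0.011107/0.037262 = 0.2981.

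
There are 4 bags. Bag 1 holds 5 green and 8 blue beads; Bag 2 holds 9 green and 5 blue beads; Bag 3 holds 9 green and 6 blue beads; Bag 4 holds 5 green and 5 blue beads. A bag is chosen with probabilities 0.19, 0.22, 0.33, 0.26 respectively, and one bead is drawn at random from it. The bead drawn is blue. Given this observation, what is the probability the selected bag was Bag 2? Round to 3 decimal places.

Tabulate prior·likelihood by source: [1] prior 0.19, lik 0.6154, product 0.1169; [2] prior 0.22, lik 0.3571, product 0.07857; [3] prior 0.33, lik 0.4, product 0.1320; [4] prior 0.26, lik 0.5, product 0.1300.
Normalizing constant = 0.45749; the posterior for Bag 2 is its product over the sum, 0.07857/0.45749 = 0.172.

Posterior probability ≈ 0.172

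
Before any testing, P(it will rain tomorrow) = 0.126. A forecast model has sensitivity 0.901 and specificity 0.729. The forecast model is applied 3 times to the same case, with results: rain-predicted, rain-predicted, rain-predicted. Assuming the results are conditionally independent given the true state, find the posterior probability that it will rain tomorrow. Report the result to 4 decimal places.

With H the event that it will rain tomorrow, the joint likelihood of the observed sequence is P(data|H) = 0.901·0.901·0.901 = 0.73143 and P(data|¬H) = 0.271·0.271·0.271 = 0.019903.
Bayes: P(H|data) = 0.126·0.73143 / (0.126·0.73143 + 0.874·0.019903) = 0.092161/0.10956 = 0.8412.

Posterior P(H) ≈ 0.8412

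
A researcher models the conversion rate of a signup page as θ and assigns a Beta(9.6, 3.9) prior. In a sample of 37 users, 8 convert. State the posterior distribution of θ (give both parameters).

The binomial likelihood is conjugate to the Beta prior: with 8 successes and 29 failures, the posterior is Beta(9.6+8, 3.9+29) = Beta(17.6, 32.9).

Posterior: Beta(17.6, 32.9)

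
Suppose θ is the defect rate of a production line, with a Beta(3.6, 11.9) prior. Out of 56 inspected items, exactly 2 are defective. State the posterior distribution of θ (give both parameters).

Posterior: Beta(5.6, 65.9)

Observing 2 successes and 54 failures updates Beta(3.6, 11.9) by adding the success and failure counts to the two shape parameters: α = 3.6+2 = 5.6, β = 11.9+54 = 65.9.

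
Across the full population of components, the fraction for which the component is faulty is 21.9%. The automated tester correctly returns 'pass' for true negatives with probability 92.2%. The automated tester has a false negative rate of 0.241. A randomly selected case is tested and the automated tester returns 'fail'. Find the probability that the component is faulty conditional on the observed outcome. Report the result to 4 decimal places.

Write H for 'the component is faulty'. Prior odds H:¬H = 0.219/0.781 = 0.28041. For the 'fail' outcome, the likelihood ratio is 0.759/0.078 = 9.7308.
Posterior odds = 0.28041 × 9.7308 = 2.7286, so P(H|E) = 2.7286/(1+2.7286) = 0.7318.

P(H | E) ≈ 0.7318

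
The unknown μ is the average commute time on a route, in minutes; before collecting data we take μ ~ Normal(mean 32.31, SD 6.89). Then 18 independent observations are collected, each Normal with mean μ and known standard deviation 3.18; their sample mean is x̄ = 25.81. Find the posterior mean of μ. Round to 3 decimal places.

Posterior mean ≈ 25.886

With known σ, the Normal prior is conjugate. Weight on the data is w = (n/σ²)/(n/σ² + 1/τ₀²) = 1.77999/(1.77999+0.0210650) = 0.98830.
Posterior mean = w·x̄ + (1−w)·μ₀ = 0.98830·25.81 + 0.011696·32.31 = 25.886.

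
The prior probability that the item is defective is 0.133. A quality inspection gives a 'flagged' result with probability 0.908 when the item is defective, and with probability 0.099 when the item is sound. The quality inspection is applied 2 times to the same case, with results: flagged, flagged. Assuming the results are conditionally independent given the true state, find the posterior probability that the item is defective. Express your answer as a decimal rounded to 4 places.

Posterior P(H) ≈ 0.9281

With H the event that the item is defective, the joint likelihood of the observed sequence is P(data|H) = 0.908·0.908 = 0.82446 and P(data|¬H) = 0.099·0.099 = 0.0098010.
Bayes: P(H|data) = 0.133·0.82446 / (0.133·0.82446 + 0.867·0.0098010) = 0.10965/0.11815 = 0.9281.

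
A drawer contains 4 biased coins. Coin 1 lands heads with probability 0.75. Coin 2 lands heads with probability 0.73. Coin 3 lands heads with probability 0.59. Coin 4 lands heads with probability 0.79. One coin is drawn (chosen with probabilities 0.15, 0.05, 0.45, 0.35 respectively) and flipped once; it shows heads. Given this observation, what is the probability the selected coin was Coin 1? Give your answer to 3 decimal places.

Tabulate prior·likelihood by source: [1] prior 0.15, lik 0.75, product 0.1125; [2] prior 0.05, lik 0.73, product 0.03650; [3] prior 0.45, lik 0.59, product 0.2655; [4] prior 0.35, lik 0.79, product 0.2765.
Normalizing constant = 0.69100; the posterior for Coin 1 is its product over the sum, 0.1125/0.69100 = 0.163.

Posterior probability ≈ 0.163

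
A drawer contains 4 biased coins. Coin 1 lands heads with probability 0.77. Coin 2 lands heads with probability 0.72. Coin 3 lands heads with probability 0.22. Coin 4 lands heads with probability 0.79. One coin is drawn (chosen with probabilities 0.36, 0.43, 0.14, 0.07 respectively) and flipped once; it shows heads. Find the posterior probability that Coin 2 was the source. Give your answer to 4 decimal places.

Posterior probability ≈ 0.4601

Tabulate prior·likelihood by source: [1] prior 0.36, lik 0.77, product 0.2772; [2] prior 0.43, lik 0.72, product 0.3096; [3] prior 0.14, lik 0.22, product 0.03080; [4] prior 0.07, lik 0.79, product 0.05530.
Normalizing constant = 0.67290; the posterior for Coin 2 is its product over the sum, 0.3096/0.67290 = 0.4601.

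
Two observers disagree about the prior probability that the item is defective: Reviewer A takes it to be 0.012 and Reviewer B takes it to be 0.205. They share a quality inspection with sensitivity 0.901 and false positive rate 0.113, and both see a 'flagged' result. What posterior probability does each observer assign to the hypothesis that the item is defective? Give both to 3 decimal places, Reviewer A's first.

The likelihood ratio for a 'flagged' result is 0.901/0.113 = 7.9735.
Reviewer A: prior odds 0.012/0.988 = 0.012146; posterior odds 0.096844; posterior probability 0.088.
Reviewer B: prior odds 0.205/0.795 = 0.25786; posterior odds 2.0560; posterior probability 0.673.

Reviewer A: 0.088; Reviewer B: 0.673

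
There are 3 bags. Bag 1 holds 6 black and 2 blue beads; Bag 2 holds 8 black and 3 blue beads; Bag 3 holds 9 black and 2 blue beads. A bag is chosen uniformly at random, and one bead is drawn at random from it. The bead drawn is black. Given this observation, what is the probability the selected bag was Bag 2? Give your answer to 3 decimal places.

P(black|Bag 1) = 0.75; P(black|Bag 2) = 0.7273; P(black|Bag 3) = 0.8182.
Prior × likelihood for each source: 0.333333·0.75=0.2500, 0.333333·0.7273=0.2424, 0.333333·0.8182=0.2727. Summing gives P(black) = 0.76515.
P(Bag 2 | black) = 0.2424 / 0.76515 = 0.317.

Posterior probability ≈ 0.317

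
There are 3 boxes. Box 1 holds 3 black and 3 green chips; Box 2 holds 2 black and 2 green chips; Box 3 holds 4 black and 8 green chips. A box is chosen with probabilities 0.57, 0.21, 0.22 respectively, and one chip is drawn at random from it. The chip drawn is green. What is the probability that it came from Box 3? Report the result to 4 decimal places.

P(green|Box 1) = 0.5; P(green|Box 2) = 0.5; P(green|Box 3) = 0.6667.
Prior × likelihood for each source: 0.57·0.5=0.2850, 0.21·0.5=0.1050, 0.22·0.6667=0.1467. Summing gives P(green) = 0.53667.
P(Box 3 | green) = 0.1467 / 0.53667 = 0.2733.

Posterior probability ≈ 0.2733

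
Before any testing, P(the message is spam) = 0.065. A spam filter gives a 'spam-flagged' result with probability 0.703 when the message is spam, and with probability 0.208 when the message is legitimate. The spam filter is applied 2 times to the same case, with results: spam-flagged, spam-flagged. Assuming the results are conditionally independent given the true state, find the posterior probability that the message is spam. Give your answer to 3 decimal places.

Posterior P(H) ≈ 0.443

With H the event that the message is spam, the joint likelihood of the observed sequence is P(data|H) = 0.703·0.703 = 0.49421 and P(data|¬H) = 0.208·0.208 = 0.043264.
Bayes: P(H|data) = 0.065·0.49421 / (0.065·0.49421 + 0.935·0.043264) = 0.032124/0.072575 = 0.4426.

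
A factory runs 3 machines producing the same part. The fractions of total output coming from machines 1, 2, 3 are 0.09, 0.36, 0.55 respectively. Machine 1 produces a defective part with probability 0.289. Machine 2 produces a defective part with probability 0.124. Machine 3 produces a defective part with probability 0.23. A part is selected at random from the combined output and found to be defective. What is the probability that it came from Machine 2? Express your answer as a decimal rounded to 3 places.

P(defective|M1) = 0.289; P(defective|M2) = 0.124; P(defective|M3) = 0.23.
Prior × likelihood for each source: 0.09·0.289=0.02601, 0.36·0.124=0.04464, 0.55·0.23=0.1265. Summing gives P(defective) = 0.19715.
P(Machine 2 | defective) = 0.04464 / 0.19715 = 0.226.

Posterior probability ≈ 0.226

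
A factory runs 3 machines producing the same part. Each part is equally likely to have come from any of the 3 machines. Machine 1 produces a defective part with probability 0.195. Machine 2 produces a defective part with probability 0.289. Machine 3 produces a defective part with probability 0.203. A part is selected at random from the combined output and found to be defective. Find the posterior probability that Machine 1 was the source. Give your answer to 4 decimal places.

Posterior probability ≈ 0.2838

P(defective|M1) = 0.195; P(defective|M2) = 0.289; P(defective|M3) = 0.203.
Prior × likelihood for each source: 0.333333·0.195=0.06500, 0.333333·0.289=0.09633, 0.333333·0.203=0.06767. Summing gives P(defective) = 0.22900.
P(Machine 1 | defective) = 0.06500 / 0.22900 = 0.2838.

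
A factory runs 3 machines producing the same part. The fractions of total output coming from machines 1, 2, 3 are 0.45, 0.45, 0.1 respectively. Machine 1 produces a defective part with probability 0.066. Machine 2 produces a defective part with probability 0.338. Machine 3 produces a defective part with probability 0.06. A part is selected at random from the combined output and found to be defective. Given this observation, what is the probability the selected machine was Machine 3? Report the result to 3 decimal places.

Tabulate prior·likelihood by source: [1] prior 0.45, lik 0.066, product 0.02970; [2] prior 0.45, lik 0.338, product 0.1521; [3] prior 0.1, lik 0.06, product 0.006000.
Normalizing constant = 0.18780; the posterior for Machine 3 is its product over the sum, 0.006000/0.18780 = 0.032.

Posterior probability ≈ 0.032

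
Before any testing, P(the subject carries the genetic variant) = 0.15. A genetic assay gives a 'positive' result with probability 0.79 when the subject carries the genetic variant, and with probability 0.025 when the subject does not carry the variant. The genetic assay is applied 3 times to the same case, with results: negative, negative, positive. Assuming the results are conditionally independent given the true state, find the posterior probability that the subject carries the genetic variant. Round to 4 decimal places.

Let H be the event that the subject carries the genetic variant; start with P(H) = 0.15. P('positive'|H) = 0.79, P('positive'|¬H) = 0.025.
Update on result 1 ('negative'): P(H) ← 0.21·0.1500 / (0.21·0.1500 + 0.975·0.8500) = 0.031500/0.86025 = 0.0366.
Update on result 2 ('negative'): P(H) ← 0.21·0.0366 / (0.21·0.0366 + 0.975·0.9634) = 0.0076896/0.94699 = 0.0081.
Update on result 3 ('positive'): P(H) ← 0.79·0.0081 / (0.79·0.0081 + 0.025·0.9919) = 0.0064149/0.031212 = 0.2055.

Posterior P(H) ≈ 0.2055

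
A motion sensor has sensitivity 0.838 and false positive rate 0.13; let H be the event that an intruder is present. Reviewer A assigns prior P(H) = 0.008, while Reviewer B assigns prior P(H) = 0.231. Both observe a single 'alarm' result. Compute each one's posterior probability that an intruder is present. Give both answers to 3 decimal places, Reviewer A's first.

P('+'|H) = 0.838, P('+'|¬H) = 0.13.
Reviewer A: numerator 0.838·0.008 = 0.0067040; evidence = 0.0067040+0.13·0.992 = 0.13566; posterior = 0.049.
Reviewer B: numerator 0.838·0.231 = 0.19358; evidence = 0.19358+0.13·0.769 = 0.29355; posterior = 0.659.

Reviewer A: 0.049; Reviewer B: 0.659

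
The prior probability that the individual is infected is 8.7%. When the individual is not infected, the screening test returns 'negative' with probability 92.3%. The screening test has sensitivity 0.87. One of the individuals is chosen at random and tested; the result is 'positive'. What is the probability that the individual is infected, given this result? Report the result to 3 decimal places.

P(H | E) ≈ 0.518

Write H for 'the individual is infected'. Prior odds H:¬H = 0.087/0.913 = 0.095290. For the 'positive' outcome, the likelihood ratio is 0.87/0.077 = 11.299.
Posterior odds = 0.095290 × 11.299 = 1.0767, so P(H|E) = 1.0767/(1+1.0767) = 0.518.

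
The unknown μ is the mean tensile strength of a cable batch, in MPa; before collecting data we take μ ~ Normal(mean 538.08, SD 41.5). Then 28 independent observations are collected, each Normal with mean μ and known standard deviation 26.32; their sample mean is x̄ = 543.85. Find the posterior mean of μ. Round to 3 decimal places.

Posterior mean ≈ 543.768

Prior precision 1/τ₀² = 1/41.5² = 0.00058064; data precision n/σ² = 28/26.32² = 0.0404191.
Posterior precision = 0.00058064 + 0.0404191 = 0.0409997.
Posterior mean = (0.00058064·538.08 + 0.0404191·543.85) / 0.0409997 = 543.768.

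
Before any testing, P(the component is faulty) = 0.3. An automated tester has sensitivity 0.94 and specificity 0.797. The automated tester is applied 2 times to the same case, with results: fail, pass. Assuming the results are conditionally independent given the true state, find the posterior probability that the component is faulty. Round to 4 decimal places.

Let H be the event that the component is faulty; start with P(H) = 0.3. P('fail'|H) = 0.94, P('fail'|¬H) = 0.203.
Update on result 1 ('fail'): P(H) ← 0.94·0.3000 / (0.94·0.3000 + 0.203·0.7000) = 0.28200/0.42410 = 0.6649.
Update on result 2 ('pass'): P(H) ← 0.06·0.6649 / (0.06·0.6649 + 0.797·0.3351) = 0.039896/0.30694 = 0.1300.

Posterior P(H) ≈ 0.1300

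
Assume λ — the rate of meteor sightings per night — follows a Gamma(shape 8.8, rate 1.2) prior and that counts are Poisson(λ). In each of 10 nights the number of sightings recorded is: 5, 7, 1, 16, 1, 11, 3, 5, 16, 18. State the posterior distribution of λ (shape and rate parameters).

Posterior: Gamma(shape=91.8, rate=11.2)

The Poisson likelihood adds the total count to the shape and the number of exposure periods to the rate. Here ∑xᵢ = 83 and n = 10, so shape 8.8→91.8 and rate 1.2→11.2.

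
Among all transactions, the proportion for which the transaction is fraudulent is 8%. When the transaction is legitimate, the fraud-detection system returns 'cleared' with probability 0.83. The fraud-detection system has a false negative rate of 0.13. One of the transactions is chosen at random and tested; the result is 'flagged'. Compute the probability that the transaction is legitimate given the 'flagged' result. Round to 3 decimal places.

P(¬H | E) ≈ 0.692

Write H for 'the transaction is fraudulent'. Prior odds H:¬H = 0.08/0.92 = 0.086957. For the 'flagged' outcome, the likelihood ratio is 0.87/0.17 = 5.1176.
Posterior odds = 0.086957 × 5.1176 = 0.44501, so P(H|E) = 0.44501/(1+0.44501) = 0.308. Then P(¬H|E) = 1 − 0.308 = 0.692.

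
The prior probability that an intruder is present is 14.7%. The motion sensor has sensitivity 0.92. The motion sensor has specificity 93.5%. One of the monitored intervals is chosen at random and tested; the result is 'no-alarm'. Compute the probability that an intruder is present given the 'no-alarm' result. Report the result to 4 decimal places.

P(H | E) ≈ 0.0145

Write H for 'an intruder is present'. Prior odds H:¬H = 0.147/0.853 = 0.17233. For the 'no-alarm' outcome, the likelihood ratio is 0.08/0.935 = 0.085561.
Posterior odds = 0.17233 × 0.085561 = 0.014745, so P(H|E) = 0.014745/(1+0.014745) = 0.0145.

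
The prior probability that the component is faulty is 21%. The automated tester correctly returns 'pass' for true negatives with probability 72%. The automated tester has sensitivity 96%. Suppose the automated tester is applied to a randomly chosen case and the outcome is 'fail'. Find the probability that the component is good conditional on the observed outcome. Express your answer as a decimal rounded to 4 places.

Let H be the event that the component is faulty. P(H) = 0.21, so P(¬H) = 0.79. With E the 'fail' result, P(E|H) = 0.96 and P(E|¬H) = 0.28.
P(E) = 0.96·0.21 + 0.28·0.79 = 0.20160 + 0.22120 = 0.42280.
By Bayes' theorem, P(H|E) = 0.20160 / 0.42280 = 0.4768. Hence P(¬H|E) = 1 − 0.4768 = 0.5232.

P(¬H | E) ≈ 0.5232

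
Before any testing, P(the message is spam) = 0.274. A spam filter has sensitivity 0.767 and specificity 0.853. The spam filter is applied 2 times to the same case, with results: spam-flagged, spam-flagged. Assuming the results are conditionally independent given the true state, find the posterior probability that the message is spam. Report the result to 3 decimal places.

Posterior P(H) ≈ 0.911

With H the event that the message is spam, the joint likelihood of the observed sequence is P(data|H) = 0.767·0.767 = 0.58829 and P(data|¬H) = 0.147·0.147 = 0.021609.
Bayes: P(H|data) = 0.274·0.58829 / (0.274·0.58829 + 0.726·0.021609) = 0.16119/0.17688 = 0.9113.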